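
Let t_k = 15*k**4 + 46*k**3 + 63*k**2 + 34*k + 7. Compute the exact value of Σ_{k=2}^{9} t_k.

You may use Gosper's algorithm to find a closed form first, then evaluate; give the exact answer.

t_(k+1)/t_k = (15*k**4 + 106*k**3 + 291*k**2 + 358*k + 165)/(15*k**4 + 46*k**3 + 63*k**2 + 34*k + 7).
Gosper form: A/B · C(k+1)/C(k) with A=1, B=1, C=k**4 + 46*k**3/15 + 21*k**2/5 + 34*k/15 + 7/15.
Key eq: (1)·f(k+1) = (1)·f(k) + (k**4 + 46*k**3/15 + 21*k**2/5 + 34*k/15 + 7/15).
deg f ≤ 5 (via 0,0,4).
Coefficient equations give f(k) = k**2*(3*k**3 + 4*k**2 + 3*k - 3)/15.
Certificate R = B(k−1)f/C = k**2*(3*k**3 + 4*k**2 + 3*k - 3)/(15*k**4 + 46*k**3 + 63*k**2 + 34*k + 7) gives s_k = k**2*(3*k**3 + 4*k**2 + 3*k - 3).
Verify: 15*k**4 + 46*k**3 + 63*k**2 + 34*k + 7 matches t_k.
Σ_(k=2)^(9) t_k = s_(10) − s_(2) = 342700 − (172) = 342528.

Σ = 342528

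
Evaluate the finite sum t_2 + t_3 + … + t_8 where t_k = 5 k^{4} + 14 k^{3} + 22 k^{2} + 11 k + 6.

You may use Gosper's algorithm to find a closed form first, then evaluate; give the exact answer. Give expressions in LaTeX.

Σ = 66878

r(k) = (5*k**4 + 34*k**3 + 94*k**2 + 117*k + 58)/(5*k**4 + 14*k**3 + 22*k**2 + 11*k + 6) after simplifying.
Normal form (A,B,C) = (1, 1, k**4 + 14*k**3/5 + 22*k**2/5 + 11*k/5 + 6/5).
Key eq: (1)·f(k+1) = (1)·f(k) + (k**4 + 14*k**3/5 + 22*k**2/5 + 11*k/5 + 6/5).
Bound: deg f ≤ 5.
Coefficient equations give f(k) = k*(k**4 + k**3 + 2*k**2 - 2*k + 4)/5.
R(k) = B(k−1)·f(k)/C(k) = k*(k**4 + k**3 + 2*k**2 - 2*k + 4)/(5*k**4 + 14*k**3 + 22*k**2 + 11*k + 6); s_k = R·t_k = k*(k**4 + k**3 + 2*k**2 - 2*k + 4).
Verify: 5*k**4 + 14*k**3 + 22*k**2 + 11*k + 6 matches t_k.
Telescoping: Σ = s_(9) − s_(2) = 66942 − (64) = 66878.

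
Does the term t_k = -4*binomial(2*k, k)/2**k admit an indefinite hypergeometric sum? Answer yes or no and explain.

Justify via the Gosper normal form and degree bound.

No — key equation has no polynomial f.

Compute t_(k+1)/t_k: get (2*k + 1)/(k + 1).
Normal form (A,B,C) = (2*k + 1, k + 1, 1).
Need (2*k + 1)·f(k+1) − (k)·f(k) = 1.
From deg A=1, deg B=1, deg C=0: d=-1.
Bound -1 < 0, so the key equation has no polynomial solution.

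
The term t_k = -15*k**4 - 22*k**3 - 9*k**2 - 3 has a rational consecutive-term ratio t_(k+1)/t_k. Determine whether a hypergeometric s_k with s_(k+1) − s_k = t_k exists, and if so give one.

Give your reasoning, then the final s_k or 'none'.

s_k = k*(-3*k**4 + 2*k**3 + 3*k**2 - k - 4)

The ratio is (15*k**4 + 82*k**3 + 165*k**2 + 144*k + 49)/(15*k**4 + 22*k**3 + 9*k**2 + 3).
Normal form (A,B,C) = (1, 1, k**4 + 22*k**3/15 + 3*k**2/5 + 1/5).
Need (1)·f(k+1) − (1)·f(k) = k**4 + 22*k**3/15 + 3*k**2/5 + 1/5.
From deg A=0, deg B=0, deg C=4: d=5.
Coefficient equations give f(k) = k*(3*k**4 - 2*k**3 - 3*k**2 + k + 4)/15.
R(k) = B(k−1)·f(k)/C(k) = k*(3*k**4 - 2*k**3 - 3*k**2 + k + 4)/(15*k**4 + 22*k**3 + 9*k**2 + 3); s_k = R·t_k = k*(-3*k**4 + 2*k**3 + 3*k**2 - k - 4).
s_(k+1) − s_k = -15*k**4 - 22*k**3 - 9*k**2 - 3 = t_k.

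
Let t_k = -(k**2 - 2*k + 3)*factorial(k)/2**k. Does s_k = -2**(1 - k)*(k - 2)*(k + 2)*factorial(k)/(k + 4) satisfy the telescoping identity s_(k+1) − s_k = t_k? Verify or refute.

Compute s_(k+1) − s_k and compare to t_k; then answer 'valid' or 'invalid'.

s_(k+1) = -(k - 1)*(k + 3)*factorial(k + 1)/(2**k*(k + 5))
s_(k+1) − s_k = -(k**4 + 5*k**3 + k**2 + k + 28)*factorial(k)/(2**k*(k + 4)*(k + 5))
(s_(k+1) − s_k) − t_k = 2**(1 - k)*(k**3 + 2*k**2 - 7*k + 16)*factorial(k)/((k + 4)*(k + 5))

Invalid: residual 2**(1 - k)*(k**3 + 2*k**2 - 7*k + 16)*factorial(k)/((k + 4)*(k + 5)) ≠ 0.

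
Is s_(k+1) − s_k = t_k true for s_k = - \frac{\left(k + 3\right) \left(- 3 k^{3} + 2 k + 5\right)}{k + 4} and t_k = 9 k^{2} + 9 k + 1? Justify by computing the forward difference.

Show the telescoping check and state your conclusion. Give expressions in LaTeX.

Invalid: residual \frac{3 \left(- 2 k^{3} - 15 k^{2} - 13 k - 3\right)}{k^{2} + 9 k + 20} ≠ 0.

s_(k+1) = -(k + 4)*(2*k - 3*(k + 1)**3 + 7)/(k + 5)
s_(k+1) − s_k = (9*k**4 + 84*k**3 + 217*k**2 + 150*k + 11)/(k**2 + 9*k + 20)
(s_(k+1) − s_k) − t_k = 3*(-2*k**3 - 15*k**2 - 13*k - 3)/(k**2 + 9*k + 20)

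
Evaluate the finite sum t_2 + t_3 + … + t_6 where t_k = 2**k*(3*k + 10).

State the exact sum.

Σ = 3160

Compute t_(k+1)/t_k: get 2*(3*k + 13)/(3*k + 10).
Factor: A=2; B=1; C=k + 10/3.
Solve (2)·f(k+1) − (1)·f(k) = k + 10/3.
From deg A=0, deg B=0, deg C=1: d=1.
Solve for f: f(k) = (3*k + 4)/3 (degree 1 ≤ 1).
Certificate R = B(k−1)f/C = (3*k + 4)/(3*k + 10) gives s_k = 2**k*(3*k + 4).
Verify: 2**k*(3*k + 10) matches t_k.
Telescoping: Σ = s_(7) − s_(2) = 3200 − (40) = 3160.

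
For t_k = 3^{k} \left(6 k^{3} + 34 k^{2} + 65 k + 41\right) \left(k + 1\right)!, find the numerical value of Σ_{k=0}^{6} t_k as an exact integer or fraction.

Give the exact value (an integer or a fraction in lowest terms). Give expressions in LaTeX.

Σ = 11198839679

t_(k+1)/t_k = 3*(6*k**4 + 64*k**3 + 255*k**2 + 448*k + 292)/(6*k**3 + 34*k**2 + 65*k + 41).
Normal form (A,B,C) = (3*k + 6, 1, k**3 + 17*k**2/3 + 65*k/6 + 41/6).
Set up (3*k + 6)·f(k+1) − (1)·f(k) − (k**3 + 17*k**2/3 + 65*k/6 + 41/6) = 0.
From deg A=1, deg B=0, deg C=3: d=2.
A polynomial solution: f(k) = (2*k**2 + 4*k + 1)/6.
R(k) = B(k−1)·f(k)/C(k) = (2*k**2 + 4*k + 1)/(6*k**3 + 34*k**2 + 65*k + 41); s_k = R·t_k = 3**k*(2*k**2 + 4*k + 1)*factorial(k + 1).
Δs = 3**k*(6*k**3 + 34*k**2 + 65*k + 41)*factorial(k + 1), as required.
Sum = s_(7) − s_(0); s_(7) = 11198839680, s_(0) = 1 ⇒ 11198839679.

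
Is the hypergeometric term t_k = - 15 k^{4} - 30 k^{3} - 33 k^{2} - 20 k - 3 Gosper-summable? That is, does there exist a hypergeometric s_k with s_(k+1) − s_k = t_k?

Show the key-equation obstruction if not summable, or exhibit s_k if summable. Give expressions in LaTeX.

Yes. s_k = k \left(- 3 k^{4} - k^{2} - k + 2\right).

r(k) = (15*k**4 + 90*k**3 + 213*k**2 + 236*k + 101)/(15*k**4 + 30*k**3 + 33*k**2 + 20*k + 3) after simplifying.
Gosper form: A/B · C(k+1)/C(k) with A=1, B=1, C=k**4 + 2*k**3 + 11*k**2/5 + 4*k/3 + 1/5.
Solve (1)·f(k+1) − (1)·f(k) = k**4 + 2*k**3 + 11*k**2/5 + 4*k/3 + 1/5.
Bound: deg f ≤ 5.
Solve for f: f(k) = k*(3*k**4 + k**2 + k - 2)/15 (degree 5 ≤ 5).
Get s_k = R·t_k = k*(-3*k**4 - k**2 - k + 2) with R(k) = B(k−1)f(k)/C(k) = k*(3*k**4 + k**2 + k - 2)/(15*k**4 + 30*k**3 + 33*k**2 + 20*k + 3).
s_(k+1) − s_k = -15*k**4 - 30*k**3 - 33*k**2 - 20*k - 3 = t_k.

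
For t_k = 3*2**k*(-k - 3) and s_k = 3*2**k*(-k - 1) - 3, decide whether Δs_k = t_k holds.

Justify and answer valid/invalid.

s_(k+1) = 3*2**(k + 1)*(-k - 2) - 3
s_(k+1) − s_k = 3*2**k*(-k - 3)
(s_(k+1) − s_k) − t_k = 0

Valid — Δs_k = t_k.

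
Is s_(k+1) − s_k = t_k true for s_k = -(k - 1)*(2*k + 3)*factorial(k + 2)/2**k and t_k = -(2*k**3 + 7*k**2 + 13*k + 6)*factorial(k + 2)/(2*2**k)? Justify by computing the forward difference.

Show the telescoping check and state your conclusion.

valid (s_(k+1) − s_k reduces to t_k)

s_(k+1) = -k*(2*k + 5)*factorial(k + 3)/(2*2**k)
s_(k+1) − s_k = -(2*k**3 + 7*k**2 + 13*k + 6)*factorial(k + 2)/(2*2**k)
(s_(k+1) − s_k) − t_k = 0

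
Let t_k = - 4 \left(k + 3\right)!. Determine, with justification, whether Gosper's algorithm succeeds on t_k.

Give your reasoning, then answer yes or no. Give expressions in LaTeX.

No. Not Gosper-summable.

Ratio r(k) = k + 4.
Normal form (A,B,C) = (k + 4, 1, 1).
Solve (k + 4)·f(k+1) − (1)·f(k) = 1.
d = -1 from the (1,0,0) case.
Negative degree bound (-1): no f exists, t_k not Gosper-summable.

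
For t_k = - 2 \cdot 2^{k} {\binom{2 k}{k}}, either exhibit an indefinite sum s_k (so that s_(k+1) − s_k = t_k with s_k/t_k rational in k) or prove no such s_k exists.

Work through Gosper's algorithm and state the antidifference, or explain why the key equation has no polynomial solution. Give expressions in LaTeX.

t_(k+1)/t_k = 4*(2*k + 1)/(k + 1).
Factor: A=8*k + 4; B=k + 1; C=1.
f must satisfy (8*k + 4)·f(k+1) − (k)·f(k) = 1.
From deg A=1, deg B=1, deg C=0: d=-1.
deg f ≤ -1 is impossible — no certificate.

no hypergeometric antidifference exists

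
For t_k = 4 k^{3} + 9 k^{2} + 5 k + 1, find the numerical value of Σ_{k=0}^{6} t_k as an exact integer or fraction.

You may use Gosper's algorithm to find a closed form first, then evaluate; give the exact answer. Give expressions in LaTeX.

The ratio is (4*k**3 + 21*k**2 + 35*k + 19)/(4*k**3 + 9*k**2 + 5*k + 1).
Factor: A=1; B=1; C=k**3 + 9*k**2/4 + 5*k/4 + 1/4.
Solve (1)·f(k+1) − (1)·f(k) = k**3 + 9*k**2/4 + 5*k/4 + 1/4.
d = 4 from the (0,0,3) case.
Solve for f: f(k) = k**2*(k**2 + k - 1)/4 (degree 4 ≤ 4).
Certificate R = B(k−1)f/C = k**2*(k**2 + k - 1)/(4*k**3 + 9*k**2 + 5*k + 1) gives s_k = k**2*(k**2 + k - 1).
Verify: 4*k**3 + 9*k**2 + 5*k + 1 matches t_k.
Σ_(k=0)^(6) t_k = s_(7) − s_(0) = 2695 − (0) = 2695.

Σ = 2695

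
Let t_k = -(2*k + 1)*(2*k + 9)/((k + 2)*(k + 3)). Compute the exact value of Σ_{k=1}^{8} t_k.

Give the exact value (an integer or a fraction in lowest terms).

Σ = -312/11

r(k) = (k + 2)*(2*k + 3)*(2*k + 11)/((k + 4)*(2*k + 1)*(2*k + 9)) after simplifying.
Take A(k)=k + 2, B(k)=k + 4, C(k)=k**2 + 5*k + 9/4.
Set up (k + 2)·f(k+1) − (k + 3)·f(k) − (k**2 + 5*k + 9/4) = 0.
From deg A=1, deg B=1, deg C=2: d=2.
Solving with deg f ≤ 2: f(k) = k*(8*k + 1)/8.
R(k) = B(k−1)·f(k)/C(k) = k*(k + 3)*(8*k + 1)/(2*(2*k + 1)*(2*k + 9)); s_k = R·t_k = k*(-8*k - 1)/(2*(k + 2)).
Check: Δs_k = (-4*k**2 - 20*k - 9)/(k**2 + 5*k + 6). ✓
Telescoping: Σ = s_(9) − s_(1) = -657/22 − (-3/2) = -312/11.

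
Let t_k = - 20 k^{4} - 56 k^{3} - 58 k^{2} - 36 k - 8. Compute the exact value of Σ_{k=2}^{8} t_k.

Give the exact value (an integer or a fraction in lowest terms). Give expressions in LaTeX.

t_(k+1)/t_k = (10*k**4 + 68*k**3 + 173*k**2 + 200*k + 89)/(10*k**4 + 28*k**3 + 29*k**2 + 18*k + 4).
Normal form (A,B,C) = (1, 1, k**4 + 14*k**3/5 + 29*k**2/10 + 9*k/5 + 2/5).
Key eq: (1)·f(k+1) = (1)·f(k) + (k**4 + 14*k**3/5 + 29*k**2/10 + 9*k/5 + 2/5).
Bound: deg f ≤ 5.
Match coefficients ⇒ f(k) = k*(4*k**4 + 4*k**3 - 2*k**2 + 3*k - 1)/20.
Certificate R = B(k−1)f/C = k*(4*k**4 + 4*k**3 - 2*k**2 + 3*k - 1)/(2*(10*k**4 + 28*k**3 + 29*k**2 + 18*k + 4)) gives s_k = k*(-4*k**4 - 4*k**3 + 2*k**2 - 3*k + 1).
Verify: -20*k**4 - 56*k**3 - 58*k**2 - 36*k - 8 matches t_k.
Σ_(k=2)^(8) t_k = s_(9) − s_(2) = -261216 − (-186) = -261030.

Σ = -261030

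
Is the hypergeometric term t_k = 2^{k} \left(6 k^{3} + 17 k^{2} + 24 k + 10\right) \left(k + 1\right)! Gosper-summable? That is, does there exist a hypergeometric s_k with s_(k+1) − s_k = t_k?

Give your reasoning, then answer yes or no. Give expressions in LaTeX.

The ratio is 2*(6*k**4 + 47*k**3 + 146*k**2 + 209*k + 114)/(6*k**3 + 17*k**2 + 24*k + 10).
Factor: A=2*k + 4; B=1; C=k**3 + 17*k**2/6 + 4*k + 5/3.
Key eq: (2*k + 4)·f(k+1) = (1)·f(k) + (k**3 + 17*k**2/6 + 4*k + 5/3).
Degrees (1,0,3) ⇒ d ≤ 2.
Solving with deg f ≤ 2: f(k) = (3*k**2 - 2*k + 2)/6.
So s_k = (B(k−1)f/C)·t_k = ((3*k**2 - 2*k + 2)/(6*k**3 + 17*k**2 + 24*k + 10))·t_k = 2**k*(3*k**2 - 2*k + 2)*factorial(k + 1).
Check: Δs_k = 2**k*(6*k**3 + 17*k**2 + 24*k + 10)*factorial(k + 1). ✓

Yes. s_k = 2^{k} \left(3 k^{2} - 2 k + 2\right) \left(k + 1\right)!.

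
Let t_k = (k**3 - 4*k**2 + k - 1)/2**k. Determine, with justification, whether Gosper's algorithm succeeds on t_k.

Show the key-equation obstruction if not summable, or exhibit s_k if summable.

Yes. s_k = 2**(1 - k)*(-k**3 + k**2 - 2*k - 1).

Ratio r(k) = (k**3 - k**2 - 4*k - 3)/(2*(k**3 - 4*k**2 + k - 1)).
Gosper form: A/B · C(k+1)/C(k) with A=1/2, B=1, C=k**3 - 4*k**2 + k - 1.
Solve (1/2)·f(k+1) − (1)·f(k) = k**3 - 4*k**2 + k - 1.
From deg A=0, deg B=0, deg C=3: d=3.
Solve for f: f(k) = -2*(k**3 - k**2 + 2*k + 1) (degree 3 ≤ 3).
Certificate R = B(k−1)f/C = -2*(k**3 - k**2 + 2*k + 1)/(k**3 - 4*k**2 + k - 1) gives s_k = 2**(1 - k)*(-k**3 + k**2 - 2*k - 1).
s_(k+1) − s_k = (k**3 - 4*k**2 + k - 1)/2**k = t_k.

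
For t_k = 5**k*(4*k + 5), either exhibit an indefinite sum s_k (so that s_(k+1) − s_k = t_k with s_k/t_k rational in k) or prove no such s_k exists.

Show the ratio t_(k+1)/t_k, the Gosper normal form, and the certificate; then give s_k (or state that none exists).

s_k = 5**k*k

The ratio is 5*(4*k + 9)/(4*k + 5).
Factor: A=5; B=1; C=k + 5/4.
Need (5)·f(k+1) − (1)·f(k) = k + 5/4.
Degrees (0,0,1) ⇒ d ≤ 1.
Coefficient equations give f(k) = k/4.
R(k) = B(k−1)·f(k)/C(k) = k/(4*k + 5); s_k = R·t_k = 5**k*k.
s_(k+1) − s_k = 5**k*(4*k + 5) = t_k.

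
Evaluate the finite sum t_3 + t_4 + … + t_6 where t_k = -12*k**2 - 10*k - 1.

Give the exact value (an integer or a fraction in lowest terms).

Σ = -1216

Compute t_(k+1)/t_k: get (12*k**2 + 34*k + 23)/(12*k**2 + 10*k + 1).
Factor: A=1; B=1; C=k**2 + 5*k/6 + 1/12.
Solve (1)·f(k+1) − (1)·f(k) = k**2 + 5*k/6 + 1/12.
Bound: deg f ≤ 3.
A polynomial solution: f(k) = k*(4*k**2 - k - 2)/12.
Certificate R = B(k−1)f/C = k*(4*k**2 - k - 2)/(12*k**2 + 10*k + 1) gives s_k = k*(-4*k**2 + k + 2).
s_(k+1) − s_k = -12*k**2 - 10*k - 1 = t_k.
Sum = s_(7) − s_(3); s_(7) = -1309, s_(3) = -93 ⇒ -1216.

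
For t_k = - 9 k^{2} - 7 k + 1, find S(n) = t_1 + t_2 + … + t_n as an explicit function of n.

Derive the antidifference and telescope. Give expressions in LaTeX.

The ratio is (9*k**2 + 25*k + 15)/(9*k**2 + 7*k - 1).
So A=1 and B=1, with C=k**2 + 7*k/9 - 1/9.
Key eq: (1)·f(k+1) = (1)·f(k) + (k**2 + 7*k/9 - 1/9).
deg f ≤ 3 (via 0,0,2).
Coefficient equations give f(k) = k*(3*k**2 - k - 3)/9.
Then R = B(k−1)f/C = k*(3*k**2 - k - 3)/(9*k**2 + 7*k - 1), so s_k = R(k)·t_k = k*(-3*k**2 + k + 3).
Verify: -9*k**2 - 7*k + 1 matches t_k.
Evaluate: s_(n+1) = -3*n**3 - 8*n**2 - 4*n + 1; subtract s_(1) = 1 ⇒ S(n) = n*(-3*n**2 - 8*n - 4).

S(n) = n \left(- 3 n^{2} - 8 n - 4\right)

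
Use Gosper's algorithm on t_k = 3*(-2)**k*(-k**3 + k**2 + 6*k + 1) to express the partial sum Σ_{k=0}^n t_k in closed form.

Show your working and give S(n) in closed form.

S(n) = -2*(-2)**n*n**3 + 14*(-2)**n*n + 6*(-2)**n - 3

Compute t_(k+1)/t_k: get 2*(-k**3 - 2*k**2 + 5*k + 7)/(k**3 - k**2 - 6*k - 1).
Normal form (A,B,C) = (-2, 1, k**3 - k**2 - 6*k - 1).
Key eq: (-2)·f(k+1) = (1)·f(k) + (k**3 - k**2 - 6*k - 1).
d = 3 from the (0,0,3) case.
Coefficient equations give f(k) = -(k**3 - 3*k**2 - 4*k + 3)/3.
R(k) = B(k−1)·f(k)/C(k) = -(k**3 - 3*k**2 - 4*k + 3)/(3*(k**3 - k**2 - 6*k - 1)); s_k = R·t_k = (-2)**k*(k**3 - 3*k**2 - 4*k + 3).
Δs = 3*(-2)**k*(-k**3 + k**2 + 6*k + 1), as required.
Evaluate: s_(n+1) = (-2)**(n + 1)*(n**3 - 7*n - 3); subtract s_(0) = 3 ⇒ S(n) = -2*(-2)**n*n**3 + 14*(-2)**n*n + 6*(-2)**n - 3.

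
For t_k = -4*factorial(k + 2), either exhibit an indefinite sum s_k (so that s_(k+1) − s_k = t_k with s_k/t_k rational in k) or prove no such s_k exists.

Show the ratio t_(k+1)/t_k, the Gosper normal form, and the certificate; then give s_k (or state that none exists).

none (Gosper's algorithm certifies no s_k)

r(k) = k + 3 after simplifying.
Gosper form: A/B · C(k+1)/C(k) with A=k + 3, B=1, C=1.
Need (k + 3)·f(k+1) − (1)·f(k) = 1.
d = -1 from the (1,0,0) case.
Negative degree bound (-1): no f exists, t_k not Gosper-summable.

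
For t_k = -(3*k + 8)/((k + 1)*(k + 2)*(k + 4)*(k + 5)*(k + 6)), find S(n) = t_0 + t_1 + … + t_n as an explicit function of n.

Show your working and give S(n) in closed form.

Step 1: r(k) = (k + 1)*(k + 4)*(3*k + 11)/((k + 3)*(k + 7)*(3*k + 8)).
Factor: A=k + 1; B=k + 7; C=k**2 + 17*k/3 + 8.
Solve (k + 1)·f(k+1) − (k + 6)·f(k) = k**2 + 17*k/3 + 8.
d = 5 from the (1,1,2) case.
A polynomial solution: f(k) = k*(k + 2)*(k + 3)*(k**2 + 10*k + 29)/60.
Then R = B(k−1)f/C = k*(k + 2)*(k + 6)*(k**2 + 10*k + 29)/(20*(3*k + 8)), so s_k = R(k)·t_k = k*(-k**2 - 10*k - 29)/(20*(k**3 + 10*k**2 + 29*k + 20)).
Verify: (-3*k - 8)/(k**5 + 18*k**4 + 121*k**3 + 372*k**2 + 508*k + 240) matches t_k.
Σ_(k=0)^n t_k = s_(n+1) − s_(0) = ((-n**3 - 13*n**2 - 52*n - 40)/(20*(n**3 + 13*n**2 + 52*n + 60))) − (0), i.e. (-n**3 - 13*n**2 - 52*n - 40)/(20*(n**3 + 13*n**2 + 52*n + 60)).

S(n) = (-n**3 - 13*n**2 - 52*n - 40)/(20*(n**3 + 13*n**2 + 52*n + 60))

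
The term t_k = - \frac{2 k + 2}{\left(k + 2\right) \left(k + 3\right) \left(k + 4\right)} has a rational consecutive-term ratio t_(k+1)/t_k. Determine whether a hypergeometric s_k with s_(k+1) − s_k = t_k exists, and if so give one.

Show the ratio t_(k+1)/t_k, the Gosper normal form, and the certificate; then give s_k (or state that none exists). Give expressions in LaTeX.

Step 1: r(k) = (k + 2)**2/((k + 1)*(k + 5)).
A = k + 2, B = k + 5, C = k + 1.
f must satisfy (k + 2)·f(k+1) − (k + 4)·f(k) = k + 1.
deg f ≤ 2 (via 1,1,1).
Coefficient equations give f(k) = k*(k + 1)/4.
So s_k = (B(k−1)f/C)·t_k = (k*(k + 4)/4)·t_k = -k*(k + 1)/(2*(k + 2)*(k + 3)).
Check: Δs_k = 2*(-k - 1)/(k**3 + 9*k**2 + 26*k + 24). ✓

s_k = - \frac{k \left(k + 1\right)}{2 \left(k + 2\right) \left(k + 3\right)}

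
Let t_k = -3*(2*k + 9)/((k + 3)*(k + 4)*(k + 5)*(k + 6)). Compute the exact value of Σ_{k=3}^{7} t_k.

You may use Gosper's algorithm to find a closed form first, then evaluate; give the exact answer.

Σ = -95/2288

Step 1: r(k) = (k + 3)*(2*k + 11)/((k + 7)*(2*k + 9)).
Normal form (A,B,C) = (k + 3, k + 7, k + 9/2).
Key eq: (k + 3)·f(k+1) = (k + 6)·f(k) + (k + 9/2).
Degrees (1,1,1) ⇒ d ≤ 3.
Coefficient equations give f(k) = k*(k + 4)*(k + 8)/30.
Get s_k = R·t_k = k*(-k - 8)/(5*(k**2 + 8*k + 15)) with R(k) = B(k−1)f(k)/C(k) = k*(k + 4)*(k + 6)*(k + 8)/(15*(2*k + 9)).
Verify: 3*(-2*k - 9)/(k**4 + 18*k**3 + 119*k**2 + 342*k + 360) matches t_k.
Sum = s_(8) − s_(3); s_(8) = -128/715, s_(3) = -11/80 ⇒ -95/2288.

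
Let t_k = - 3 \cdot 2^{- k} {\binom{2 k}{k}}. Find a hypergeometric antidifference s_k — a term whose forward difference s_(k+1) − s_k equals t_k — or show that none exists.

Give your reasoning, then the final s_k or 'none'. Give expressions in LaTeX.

none (Gosper's algorithm certifies no s_k)

Step 1: r(k) = (2*k + 1)/(k + 1).
Normal form (A,B,C) = (2*k + 1, k + 1, 1).
Need (2*k + 1)·f(k+1) − (k)·f(k) = 1.
Bound: deg f ≤ -1.
Bound -1 < 0, so the key equation has no polynomial solution.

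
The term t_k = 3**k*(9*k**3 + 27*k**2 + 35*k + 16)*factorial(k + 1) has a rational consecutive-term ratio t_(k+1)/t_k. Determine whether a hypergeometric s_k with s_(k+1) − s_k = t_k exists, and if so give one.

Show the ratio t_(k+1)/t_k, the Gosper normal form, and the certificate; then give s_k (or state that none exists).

r(k) = 3*(9*k**4 + 72*k**3 + 224*k**2 + 319*k + 174)/(9*k**3 + 27*k**2 + 35*k + 16) after simplifying.
Factor: A=3*k + 6; B=1; C=k**3 + 3*k**2 + 35*k/9 + 16/9.
Set up (3*k + 6)·f(k+1) − (1)·f(k) − (k**3 + 3*k**2 + 35*k/9 + 16/9) = 0.
From deg A=1, deg B=0, deg C=3: d=2.
A polynomial solution: f(k) = (3*k**2 - 2*k + 2)/9.
R(k) = B(k−1)·f(k)/C(k) = (3*k**2 - 2*k + 2)/(9*k**3 + 27*k**2 + 35*k + 16); s_k = R·t_k = 3**k*(3*k**2 - 2*k + 2)*factorial(k + 1).
Check: Δs_k = 3**k*(9*k**3 + 27*k**2 + 35*k + 16)*factorial(k + 1). ✓

s_k = 3**k*(3*k**2 - 2*k + 2)*factorial(k + 1)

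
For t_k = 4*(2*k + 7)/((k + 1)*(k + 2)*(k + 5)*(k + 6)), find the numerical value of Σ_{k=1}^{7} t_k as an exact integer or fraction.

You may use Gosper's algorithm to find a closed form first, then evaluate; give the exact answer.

Σ = 35/117

Compute t_(k+1)/t_k: get (k + 1)*(k + 5)*(2*k + 9)/((k + 3)*(k + 7)*(2*k + 7)).
Take A(k)=k + 1, B(k)=k + 7, C(k)=k**3 + 21*k**2/2 + 73*k/2 + 42.
Set up (k + 1)·f(k+1) − (k + 6)·f(k) − (k**3 + 21*k**2/2 + 73*k/2 + 42) = 0.
deg f ≤ 5 (via 1,1,3).
Coefficient equations give f(k) = k*(k + 2)*(k + 3)*(k + 4)*(k + 6)/10.
Then R = B(k−1)f/C = k*(k + 2)*(k + 6)**2/(5*(2*k + 7)), so s_k = R(k)·t_k = 4*k*(k + 6)/(5*(k**2 + 6*k + 5)).
Δs = 4*(2*k + 7)/(k**4 + 14*k**3 + 65*k**2 + 112*k + 60), as required.
Σ_(k=1)^(7) t_k = s_(8) − s_(1) = 448/585 − (7/15) = 35/117.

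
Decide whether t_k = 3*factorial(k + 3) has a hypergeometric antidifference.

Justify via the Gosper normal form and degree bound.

No — negative degree bound, so no certificate f.

Step 1: r(k) = k + 4.
A = k + 4, B = 1, C = 1.
Need (k + 4)·f(k+1) − (1)·f(k) = 1.
From deg A=1, deg B=0, deg C=0: d=-1.
Negative degree bound (-1): no f exists, t_k not Gosper-summable.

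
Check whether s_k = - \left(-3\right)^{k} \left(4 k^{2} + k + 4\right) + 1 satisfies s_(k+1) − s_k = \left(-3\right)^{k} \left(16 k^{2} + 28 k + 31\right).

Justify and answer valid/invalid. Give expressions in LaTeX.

s_(k+1) = 3*(-3)**k*(k + 4*(k + 1)**2 + 5) + 1
s_(k+1) − s_k = (-3)**k*(16*k**2 + 28*k + 31)
(s_(k+1) − s_k) − t_k = 0

Valid: the claim telescopes to t_k.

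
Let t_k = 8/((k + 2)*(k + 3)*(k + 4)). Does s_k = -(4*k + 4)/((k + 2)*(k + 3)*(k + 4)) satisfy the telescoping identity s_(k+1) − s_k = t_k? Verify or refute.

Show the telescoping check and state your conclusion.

s_(k+1) = 4*(-k - 2)/((k + 3)*(k + 4)*(k + 5))
s_(k+1) − s_k = 4*(2*k + 1)/(k**4 + 14*k**3 + 71*k**2 + 154*k + 120)
(s_(k+1) − s_k) − t_k = -36/(k**4 + 14*k**3 + 71*k**2 + 154*k + 120)

Invalid: residual -36/(k**4 + 14*k**3 + 71*k**2 + 154*k + 120) ≠ 0.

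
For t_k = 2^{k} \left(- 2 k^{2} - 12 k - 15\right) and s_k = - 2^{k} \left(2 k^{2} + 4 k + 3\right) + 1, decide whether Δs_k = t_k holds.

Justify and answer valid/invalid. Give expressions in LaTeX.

valid (s_(k+1) − s_k reduces to t_k)

s_(k+1) = -2*2**k*(4*k + 2*(k + 1)**2 + 7) + 1
s_(k+1) − s_k = 2**k*(-2*k**2 - 12*k - 15)
(s_(k+1) − s_k) − t_k = 0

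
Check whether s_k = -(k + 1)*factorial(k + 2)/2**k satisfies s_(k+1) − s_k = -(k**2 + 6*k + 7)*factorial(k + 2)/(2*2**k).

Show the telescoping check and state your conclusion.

s_(k+1) = -(k + 2)*factorial(k + 3)/(2*2**k)
s_(k+1) − s_k = -(k**2 + 3*k + 4)*factorial(k + 2)/(2*2**k)
(s_(k+1) − s_k) − t_k = 3*(k + 1)*factorial(k + 2)/(2*2**k)

Invalid: residual 3*(k + 1)*factorial(k + 2)/(2*2**k) ≠ 0.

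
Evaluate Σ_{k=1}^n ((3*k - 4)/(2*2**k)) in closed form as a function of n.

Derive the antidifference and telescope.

Ratio r(k) = (3*k - 1)/(2*(3*k - 4)).
A = 1/2, B = 1, C = k - 4/3.
Set up (1/2)·f(k+1) − (1)·f(k) − (k - 4/3) = 0.
Degrees (0,0,1) ⇒ d ≤ 1.
A polynomial solution: f(k) = -2*(3*k - 1)/3.
Get s_k = R·t_k = (1 - 3*k)/2**k with R(k) = B(k−1)f(k)/C(k) = -2*(3*k - 1)/(3*k - 4).
Check: Δs_k = (3*k - 4)/(2*2**k). ✓
Σ_(k=1)^n t_k = s_(n+1) − s_(1) = (2**(-n - 1)*(-3*n - 2)) − (-1), i.e. 2**(-n - 1)*(2**(n + 1) - 3*n - 2).

S(n) = 2**(-n - 1)*(2**(n + 1) - 3*n - 2)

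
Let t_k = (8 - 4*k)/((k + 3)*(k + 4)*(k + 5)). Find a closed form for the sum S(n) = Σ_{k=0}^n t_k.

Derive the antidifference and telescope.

r(k) = (k - 1)*(k + 3)/((k - 2)*(k + 6)) after simplifying.
Take A(k)=k + 3, B(k)=k + 6, C(k)=k - 2.
Need (k + 3)·f(k+1) − (k + 5)·f(k) = k - 2.
d = 2 from the (1,1,1) case.
A polynomial solution: f(k) = k*(k - 17)/24.
Get s_k = R·t_k = -k*(k - 17)/(6*(k + 3)*(k + 4)) with R(k) = B(k−1)f(k)/C(k) = k*(k - 17)*(k + 5)/(24*(k - 2)).
s_(k+1) − s_k = 4*(2 - k)/(k**3 + 12*k**2 + 47*k + 60) = t_k.
Telescope: S(n) = s_(n+1) − s_(0) = (-n**2 + 15*n + 16)/(6*(n**2 + 9*n + 20)) − (0) = (-n**2 + 15*n + 16)/(6*(n**2 + 9*n + 20)).

S(n) = (-n**2 + 15*n + 16)/(6*(n**2 + 9*n + 20))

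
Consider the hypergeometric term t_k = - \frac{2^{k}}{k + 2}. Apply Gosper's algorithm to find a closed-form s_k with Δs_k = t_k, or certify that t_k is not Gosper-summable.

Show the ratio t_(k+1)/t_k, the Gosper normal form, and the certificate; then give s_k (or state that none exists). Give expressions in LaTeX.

t_(k+1)/t_k = 2*(k + 2)/(k + 3).
Take A(k)=2*k + 4, B(k)=k + 3, C(k)=1.
Need (2*k + 4)·f(k+1) − (k + 2)·f(k) = 1.
From deg A=1, deg B=1, deg C=0: d=-1.
Bound -1 < 0, so the key equation has no polynomial solution.

no hypergeometric antidifference exists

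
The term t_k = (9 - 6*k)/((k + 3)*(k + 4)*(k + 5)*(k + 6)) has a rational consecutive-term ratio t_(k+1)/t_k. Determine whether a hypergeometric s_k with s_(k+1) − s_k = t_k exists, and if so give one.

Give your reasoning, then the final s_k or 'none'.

s_k = 3*k/((k + 3)*(k + 4)*(k + 5))

r(k) = (k + 3)*(2*k - 1)/((k + 7)*(2*k - 3)) after simplifying.
Gosper form: A/B · C(k+1)/C(k) with A=k + 3, B=k + 7, C=k - 3/2.
f must satisfy (k + 3)·f(k+1) − (k + 6)·f(k) = k - 3/2.
From deg A=1, deg B=1, deg C=1: d=3.
Solving with deg f ≤ 3: f(k) = -k/2.
So s_k = (B(k−1)f/C)·t_k = (-k*(k + 6)/(2*k - 3))·t_k = 3*k/((k + 3)*(k + 4)*(k + 5)).
Check: Δs_k = 3*(3 - 2*k)/(k**4 + 18*k**3 + 119*k**2 + 342*k + 360). ✓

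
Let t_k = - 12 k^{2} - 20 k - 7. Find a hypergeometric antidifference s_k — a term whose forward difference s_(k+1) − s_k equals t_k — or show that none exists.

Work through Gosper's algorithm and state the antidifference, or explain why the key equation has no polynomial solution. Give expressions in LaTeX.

t_(k+1)/t_k = (12*k**2 + 44*k + 39)/(12*k**2 + 20*k + 7).
Gosper form: A/B · C(k+1)/C(k) with A=1, B=1, C=k**2 + 5*k/3 + 7/12.
Need (1)·f(k+1) − (1)·f(k) = k**2 + 5*k/3 + 7/12.
deg f ≤ 3 (via 0,0,2).
Coefficient equations give f(k) = k*(4*k**2 + 4*k - 1)/12.
R(k) = B(k−1)·f(k)/C(k) = k*(4*k**2 + 4*k - 1)/((2*k + 1)*(6*k + 7)); s_k = R·t_k = k*(-4*k**2 - 4*k + 1).
Δs = -12*k**2 - 20*k - 7, as required.

s_k = k \left(- 4 k^{2} - 4 k + 1\right)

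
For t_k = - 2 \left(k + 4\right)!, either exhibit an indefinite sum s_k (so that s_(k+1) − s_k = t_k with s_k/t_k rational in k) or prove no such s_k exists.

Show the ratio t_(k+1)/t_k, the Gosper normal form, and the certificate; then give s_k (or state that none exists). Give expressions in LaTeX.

The ratio is k + 5.
A = k + 5, B = 1, C = 1.
Set up (k + 5)·f(k+1) − (1)·f(k) − (1) = 0.
d = -1 from the (1,0,0) case.
Bound -1 < 0, so the key equation has no polynomial solution.

none — t_k is not Gosper-summable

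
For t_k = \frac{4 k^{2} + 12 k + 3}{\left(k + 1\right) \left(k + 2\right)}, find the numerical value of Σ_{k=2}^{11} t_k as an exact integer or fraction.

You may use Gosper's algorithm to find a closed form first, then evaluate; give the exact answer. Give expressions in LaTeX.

t_(k+1)/t_k = (k + 1)*(12*k + 4*(k + 1)**2 + 15)/((k + 3)*(4*k**2 + 12*k + 3)).
Factor: A=k + 1; B=k + 3; C=k**2 + 3*k + 3/4.
Solve (k + 1)·f(k+1) − (k + 2)·f(k) = k**2 + 3*k + 3/4.
d = 2 from the (1,1,2) case.
Match coefficients ⇒ f(k) = k*(4*k - 1)/4.
So s_k = (B(k−1)f/C)·t_k = (k*(k + 2)*(4*k - 1)/(4*k**2 + 12*k + 3))·t_k = k*(4*k - 1)/(k + 1).
s_(k+1) − s_k = (4*k**2 + 12*k + 3)/(k**2 + 3*k + 2) = t_k.
Telescoping: Σ = s_(12) − s_(2) = 564/13 − (14/3) = 1510/39.

Σ = 1510/39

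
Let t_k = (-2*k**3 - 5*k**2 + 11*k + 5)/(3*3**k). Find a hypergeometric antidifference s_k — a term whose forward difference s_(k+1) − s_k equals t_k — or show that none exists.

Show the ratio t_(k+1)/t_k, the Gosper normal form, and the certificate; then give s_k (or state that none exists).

s_k = k**2*(k + 4)/3**k

r(k) = (2*k**3 + 11*k**2 + 5*k - 9)/(3*(2*k**3 + 5*k**2 - 11*k - 5)) after simplifying.
A = 1/3, B = 1, C = k**3 + 5*k**2/2 - 11*k/2 - 5/2.
Solve (1/3)·f(k+1) − (1)·f(k) = k**3 + 5*k**2/2 - 11*k/2 - 5/2.
Bound: deg f ≤ 3.
Solving with deg f ≤ 3: f(k) = -3*k**2*(k + 4)/2.
Then R = B(k−1)f/C = -3*k**2*(k + 4)/(2*k**3 + 5*k**2 - 11*k - 5), so s_k = R(k)·t_k = k**2*(k + 4)/3**k.
Verify: (-2*k**3 - 5*k**2 + 11*k + 5)/(3*3**k) matches t_k.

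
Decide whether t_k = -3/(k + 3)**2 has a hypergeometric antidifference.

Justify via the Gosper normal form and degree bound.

No — t_k has no hypergeometric antidifference.

r(k) = (k + 3)**2/(k + 4)**2 after simplifying.
Gosper form: A/B · C(k+1)/C(k) with A=k**2 + 6*k + 9, B=k**2 + 8*k + 16, C=1.
Key eq: (k**2 + 6*k + 9)·f(k+1) = (k**2 + 6*k + 9)·f(k) + (1).
d = 0 from the (2,2,0) case.
Put f(k) = c0: A·f(k+1) − B(k−1)·f(k) − C = -1; need -1 = 0 — inconsistent ⇒ no f, not summable.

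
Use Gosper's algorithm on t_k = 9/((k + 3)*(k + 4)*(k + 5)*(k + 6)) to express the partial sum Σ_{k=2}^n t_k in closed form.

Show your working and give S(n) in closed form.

S(n) = (n**3 + 15*n**2 + 74*n - 90)/(70*(n**3 + 15*n**2 + 74*n + 120))

Compute t_(k+1)/t_k: get (k + 3)/(k + 7).
Normal form (A,B,C) = (k + 3, k + 7, 1).
Need (k + 3)·f(k+1) − (k + 6)·f(k) = 1.
Degrees (1,1,0) ⇒ d ≤ 3.
A polynomial solution: f(k) = k*(k**2 + 12*k + 47)/180.
So s_k = (B(k−1)f/C)·t_k = (k*(k + 6)*(k**2 + 12*k + 47)/180)·t_k = k*(k**2 + 12*k + 47)/(20*(k + 3)*(k + 4)*(k + 5)).
Δs = 9/(k**4 + 18*k**3 + 119*k**2 + 342*k + 360), as required.
Σ_(k=2)^n t_k = s_(n+1) − s_(2) = ((n**3 + 15*n**2 + 74*n + 60)/(20*(n**3 + 15*n**2 + 74*n + 120))) − (1/28), i.e. (n**3 + 15*n**2 + 74*n - 90)/(70*(n**3 + 15*n**2 + 74*n + 120)).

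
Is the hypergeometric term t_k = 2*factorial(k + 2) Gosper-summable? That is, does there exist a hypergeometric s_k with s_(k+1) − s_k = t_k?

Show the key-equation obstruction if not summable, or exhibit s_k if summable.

No; the degree bound rules out any f.

t_(k+1)/t_k = k + 3.
Gosper form: A/B · C(k+1)/C(k) with A=k + 3, B=1, C=1.
Key eq: (k + 3)·f(k+1) = (1)·f(k) + (1).
d = -1 from the (1,0,0) case.
d = -1 < 0 ⇒ no nonzero polynomial f; not summable.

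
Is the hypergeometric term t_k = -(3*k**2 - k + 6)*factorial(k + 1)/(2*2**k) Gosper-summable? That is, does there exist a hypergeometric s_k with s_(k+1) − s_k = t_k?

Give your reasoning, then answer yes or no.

Compute t_(k+1)/t_k: get (k + 2)*(-k + 3*(k + 1)**2 + 5)/(2*(3*k**2 - k + 6)).
Take A(k)=k/2 + 1, B(k)=1, C(k)=k**2 - k/3 + 2.
Key eq: (k/2 + 1)·f(k+1) = (1)·f(k) + (k**2 - k/3 + 2).
d = 1 from the (1,0,2) case.
Solving with deg f ≤ 1: f(k) = 2*(3*k - 4)/3.
So s_k = (B(k−1)f/C)·t_k = (2*(3*k - 4)/(3*k**2 - k + 6))·t_k = -(3*k - 4)*factorial(k + 1)/2**k.
s_(k+1) − s_k = -(3*k**2 - k + 6)*factorial(k + 1)/(2*2**k) = t_k.

Yes. s_k = -(3*k - 4)*factorial(k + 1)/2**k.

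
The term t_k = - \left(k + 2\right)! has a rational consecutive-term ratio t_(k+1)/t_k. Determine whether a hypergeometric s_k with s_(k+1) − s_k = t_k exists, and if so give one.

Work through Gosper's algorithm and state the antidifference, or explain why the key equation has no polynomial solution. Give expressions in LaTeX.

none — t_k is not Gosper-summable

Compute t_(k+1)/t_k: get k + 3.
A = k + 3, B = 1, C = 1.
f must satisfy (k + 3)·f(k+1) − (1)·f(k) = 1.
deg f ≤ -1 (via 1,0,0).
deg f ≤ -1 is impossible — no certificate.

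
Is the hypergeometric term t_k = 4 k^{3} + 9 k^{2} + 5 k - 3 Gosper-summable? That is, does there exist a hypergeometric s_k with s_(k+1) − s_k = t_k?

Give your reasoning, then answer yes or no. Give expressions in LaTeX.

Yes. s_k = k \left(k^{3} + k^{2} - k - 4\right).

t_(k+1)/t_k = (4*k**3 + 21*k**2 + 35*k + 15)/(4*k**3 + 9*k**2 + 5*k - 3).
A = 1, B = 1, C = k**3 + 9*k**2/4 + 5*k/4 - 3/4.
Need (1)·f(k+1) − (1)·f(k) = k**3 + 9*k**2/4 + 5*k/4 - 3/4.
From deg A=0, deg B=0, deg C=3: d=4.
Solve for f: f(k) = k*(k**3 + k**2 - k - 4)/4 (degree 4 ≤ 4).
Then R = B(k−1)f/C = k*(k**3 + k**2 - k - 4)/(4*k**3 + 9*k**2 + 5*k - 3), so s_k = R(k)·t_k = k*(k**3 + k**2 - k - 4).
Check: Δs_k = 4*k**3 + 9*k**2 + 5*k - 3. ✓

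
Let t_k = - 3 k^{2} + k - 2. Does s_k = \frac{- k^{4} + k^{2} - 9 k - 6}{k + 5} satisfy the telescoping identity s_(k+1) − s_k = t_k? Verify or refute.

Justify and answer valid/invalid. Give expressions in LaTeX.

Invalid: residual \frac{3 \left(2 k^{3} + 16 k^{2} - 6 k + 7\right)}{k^{2} + 11 k + 30} ≠ 0.

s_(k+1) = (-9*k - (k + 1)**4 + (k + 1)**2 - 15)/(k + 6)
s_(k+1) − s_k = (-3*k**4 - 26*k**3 - 33*k**2 - 10*k - 39)/(k**2 + 11*k + 30)
(s_(k+1) − s_k) − t_k = 3*(2*k**3 + 16*k**2 - 6*k + 7)/(k**2 + 11*k + 30)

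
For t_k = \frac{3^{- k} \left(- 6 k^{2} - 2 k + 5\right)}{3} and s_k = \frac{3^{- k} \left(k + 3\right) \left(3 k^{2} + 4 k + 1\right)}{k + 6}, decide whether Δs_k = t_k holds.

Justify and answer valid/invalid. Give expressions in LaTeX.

Invalid: residual \frac{3^{- k} \left(6 k^{3} + 47 k^{2} + 19 k - 27\right)}{k^{2} + 13 k + 42} ≠ 0.

s_(k+1) = (k + 4)*(4*k + 3*(k + 1)**2 + 5)/(3*3**k*(k + 7))
s_(k+1) − s_k = (-6*k**4 - 62*k**3 - 132*k**2 + 38*k + 129)/(3*3**k*(k**2 + 13*k + 42))
(s_(k+1) − s_k) − t_k = (6*k**3 + 47*k**2 + 19*k - 27)/(3**k*(k**2 + 13*k + 42))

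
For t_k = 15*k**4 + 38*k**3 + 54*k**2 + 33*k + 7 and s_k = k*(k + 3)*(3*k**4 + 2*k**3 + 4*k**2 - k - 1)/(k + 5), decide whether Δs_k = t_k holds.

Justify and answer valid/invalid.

Invalid: residual 2*(-12*k**5 - 111*k**4 - 240*k**3 - 304*k**2 - 173*k - 35)/(k**2 + 11*k + 30) ≠ 0.

s_(k+1) = (k + 1)*(k + 4)*(-k + 3*(k + 1)**4 + 2*(k + 1)**3 + 4*(k + 1)**2 - 2)/(k + 6)
s_(k+1) − s_k = (15*k**6 + 179*k**5 + 700*k**4 + 1287*k**3 + 1382*k**2 + 721*k + 140)/(k**2 + 11*k + 30)
(s_(k+1) − s_k) − t_k = 2*(-12*k**5 - 111*k**4 - 240*k**3 - 304*k**2 - 173*k - 35)/(k**2 + 11*k + 30)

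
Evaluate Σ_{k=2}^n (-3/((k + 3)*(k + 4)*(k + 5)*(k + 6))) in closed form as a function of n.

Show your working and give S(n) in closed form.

S(n) = (-n**3 - 15*n**2 - 74*n + 90)/(210*(n**3 + 15*n**2 + 74*n + 120))

Ratio r(k) = (k + 3)/(k + 7).
A = k + 3, B = k + 7, C = 1.
Set up (k + 3)·f(k+1) − (k + 6)·f(k) − (1) = 0.
Bound: deg f ≤ 3.
Solving with deg f ≤ 3: f(k) = k*(k**2 + 12*k + 47)/180.
Get s_k = R·t_k = k*(-k**2 - 12*k - 47)/(60*(k + 3)*(k + 4)*(k + 5)) with R(k) = B(k−1)f(k)/C(k) = k*(k + 6)*(k**2 + 12*k + 47)/180.
s_(k+1) − s_k = -3/(k**4 + 18*k**3 + 119*k**2 + 342*k + 360) = t_k.
Telescope: S(n) = s_(n+1) − s_(2) = (-n**3 - 15*n**2 - 74*n - 60)/(60*(n**3 + 15*n**2 + 74*n + 120)) − (-1/84) = (-n**3 - 15*n**2 - 74*n + 90)/(210*(n**3 + 15*n**2 + 74*n + 120)).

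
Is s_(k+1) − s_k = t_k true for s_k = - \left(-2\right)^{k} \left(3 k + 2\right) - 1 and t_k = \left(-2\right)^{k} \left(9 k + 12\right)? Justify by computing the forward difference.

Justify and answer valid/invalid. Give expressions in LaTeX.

s_(k+1) = 2*(-2)**k*(3*k + 5) - 1
s_(k+1) − s_k = (-2)**k*(9*k + 12)
(s_(k+1) − s_k) − t_k = 0

valid; difference matches t_k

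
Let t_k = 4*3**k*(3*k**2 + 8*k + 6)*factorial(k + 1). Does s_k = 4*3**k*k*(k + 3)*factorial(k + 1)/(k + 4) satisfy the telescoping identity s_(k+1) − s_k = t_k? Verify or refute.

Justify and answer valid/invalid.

s_(k+1) = 12*3**k*(k + 1)*(k + 4)*factorial(k + 2)/(k + 5)
s_(k+1) − s_k = 4*3**k*(3*k**4 + 32*k**3 + 118*k**2 + 177*k + 96)*factorial(k + 1)/((k + 4)*(k + 5))
(s_(k+1) − s_k) − t_k = -4*3**k*(3*k**3 + 20*k**2 + 37*k + 24)*factorial(k + 1)/((k + 4)*(k + 5))

Invalid: residual -4*3**k*(3*k**3 + 20*k**2 + 37*k + 24)*factorial(k + 1)/((k + 4)*(k + 5)) ≠ 0.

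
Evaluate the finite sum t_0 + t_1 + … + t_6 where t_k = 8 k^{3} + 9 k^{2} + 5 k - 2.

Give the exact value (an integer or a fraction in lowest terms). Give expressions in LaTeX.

r(k) = (8*k**3 + 33*k**2 + 47*k + 20)/(8*k**3 + 9*k**2 + 5*k - 2) after simplifying.
Take A(k)=1, B(k)=1, C(k)=k**3 + 9*k**2/8 + 5*k/8 - 1/4.
f must satisfy (1)·f(k+1) − (1)·f(k) = k**3 + 9*k**2/8 + 5*k/8 - 1/4.
Degrees (0,0,3) ⇒ d ≤ 4.
Solving with deg f ≤ 4: f(k) = k*(2*k**3 - k**2 - 3)/8.
So s_k = (B(k−1)f/C)·t_k = (k*(2*k**3 - k**2 - 3)/(8*k**3 + 9*k**2 + 5*k - 2))·t_k = k*(2*k**3 - k**2 - 3).
Verify: 8*k**3 + 9*k**2 + 5*k - 2 matches t_k.
Σ_(k=0)^(6) t_k = s_(7) − s_(0) = 4438 − (0) = 4438.

Σ = 4438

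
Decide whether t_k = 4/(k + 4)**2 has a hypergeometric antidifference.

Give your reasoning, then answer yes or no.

No — t_k has no hypergeometric antidifference.

Compute t_(k+1)/t_k: get (k + 4)**2/(k + 5)**2.
Gosper form: A/B · C(k+1)/C(k) with A=k**2 + 8*k + 16, B=k**2 + 10*k + 25, C=1.
Key eq: (k**2 + 8*k + 16)·f(k+1) = (k**2 + 8*k + 16)·f(k) + (1).
d = 0 from the (2,2,0) case.
f = c0 ⇒ A·f(k+1) − B(k−1)·f(k) − C = -1. The system {-1 = 0} is inconsistent; no antidifference.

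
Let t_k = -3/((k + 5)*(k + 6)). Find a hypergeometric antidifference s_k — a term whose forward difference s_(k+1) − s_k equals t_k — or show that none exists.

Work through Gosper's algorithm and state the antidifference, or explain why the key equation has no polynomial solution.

The ratio is (k + 5)/(k + 7).
Normal form (A,B,C) = (k + 5, k + 7, 1).
Key eq: (k + 5)·f(k+1) = (k + 6)·f(k) + (1).
From deg A=1, deg B=1, deg C=0: d=1.
Solving with deg f ≤ 1: f(k) = k/5.
R(k) = B(k−1)·f(k)/C(k) = k*(k + 6)/5; s_k = R·t_k = -3*k/(5*k + 25).
Verify: -3/(k**2 + 11*k + 30) matches t_k.

s_k = -3*k/(5*k + 25)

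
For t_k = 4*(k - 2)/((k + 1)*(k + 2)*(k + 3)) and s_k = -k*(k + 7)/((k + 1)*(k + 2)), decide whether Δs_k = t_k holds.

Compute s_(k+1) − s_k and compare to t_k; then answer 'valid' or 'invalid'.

s_(k+1) = -(k + 1)*(k + 8)/((k + 2)*(k + 3))
s_(k+1) − s_k = 4*(k - 2)/(k**3 + 6*k**2 + 11*k + 6)
(s_(k+1) − s_k) − t_k = 0

valid (s_(k+1) − s_k reduces to t_k)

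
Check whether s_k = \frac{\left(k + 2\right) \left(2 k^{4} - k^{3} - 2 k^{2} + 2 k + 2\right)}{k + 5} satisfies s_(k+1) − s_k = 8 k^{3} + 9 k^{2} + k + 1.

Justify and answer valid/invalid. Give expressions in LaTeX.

s_(k+1) = (2*k**5 + 13*k**4 + 28*k**3 + 24*k**2 + 12*k + 9)/(k + 6)
s_(k+1) − s_k = (8*k**5 + 79*k**4 + 190*k**3 + 138*k**2 + 29*k + 21)/(k**2 + 11*k + 30)
(s_(k+1) − s_k) − t_k = 3*(-6*k**4 - 50*k**3 - 48*k**2 - 4*k - 3)/(k**2 + 11*k + 30)

Invalid: residual \frac{3 \left(- 6 k^{4} - 50 k^{3} - 48 k^{2} - 4 k - 3\right)}{k^{2} + 11 k + 30} ≠ 0.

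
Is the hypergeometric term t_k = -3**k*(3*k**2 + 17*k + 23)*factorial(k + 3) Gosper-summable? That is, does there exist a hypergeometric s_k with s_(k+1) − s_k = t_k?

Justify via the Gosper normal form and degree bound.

Yes. s_k = -3**k*(k + 1)*factorial(k + 3).

r(k) = 3*(3*k**3 + 35*k**2 + 135*k + 172)/(3*k**2 + 17*k + 23) after simplifying.
Gosper form: A/B · C(k+1)/C(k) with A=3*k + 12, B=1, C=k**2 + 17*k/3 + 23/3.
f must satisfy (3*k + 12)·f(k+1) − (1)·f(k) = k**2 + 17*k/3 + 23/3.
d = 1 from the (1,0,2) case.
Solving with deg f ≤ 1: f(k) = (k + 1)/3.
R(k) = B(k−1)·f(k)/C(k) = (k + 1)/(3*k**2 + 17*k + 23); s_k = R·t_k = -3**k*(k + 1)*factorial(k + 3).
Verify: -3**k*(3*k**2 + 17*k + 23)*factorial(k + 3) matches t_k.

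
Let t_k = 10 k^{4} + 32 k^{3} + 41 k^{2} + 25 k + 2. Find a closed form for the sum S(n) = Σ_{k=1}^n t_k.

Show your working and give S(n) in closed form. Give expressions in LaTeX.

S(n) = n \left(2 n^{4} + 13 n^{3} + 33 n^{2} + 41 n + 21\right)

Compute t_(k+1)/t_k: get (10*k**4 + 72*k**3 + 197*k**2 + 243*k + 110)/(10*k**4 + 32*k**3 + 41*k**2 + 25*k + 2).
Gosper form: A/B · C(k+1)/C(k) with A=1, B=1, C=k**4 + 16*k**3/5 + 41*k**2/10 + 5*k/2 + 1/5.
Key eq: (1)·f(k+1) = (1)·f(k) + (k**4 + 16*k**3/5 + 41*k**2/10 + 5*k/2 + 1/5).
From deg A=0, deg B=0, deg C=4: d=5.
A polynomial solution: f(k) = k*(2*k**4 + 3*k**3 + k**2 - 4)/10.
Then R = B(k−1)f/C = k*(2*k**4 + 3*k**3 + k**2 - 4)/(10*k**4 + 32*k**3 + 41*k**2 + 25*k + 2), so s_k = R(k)·t_k = k*(2*k**4 + 3*k**3 + k**2 - 4).
Verify: 10*k**4 + 32*k**3 + 41*k**2 + 25*k + 2 matches t_k.
Σ_(k=1)^n t_k = s_(n+1) − s_(1) = (2*n**5 + 13*n**4 + 33*n**3 + 41*n**2 + 21*n + 2) − (2), i.e. n*(2*n**4 + 13*n**3 + 33*n**2 + 41*n + 21).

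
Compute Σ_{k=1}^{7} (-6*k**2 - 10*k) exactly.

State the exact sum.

Σ = -1120

t_(k+1)/t_k = (3*k**2 + 11*k + 8)/(k*(3*k + 5)).
So A=1 and B=1, with C=k**2 + 5*k/3.
Need (1)·f(k+1) − (1)·f(k) = k**2 + 5*k/3.
d = 3 from the (0,0,2) case.
A polynomial solution: f(k) = k*(k - 1)*(k + 2)/3.
R(k) = B(k−1)·f(k)/C(k) = (k - 1)*(k + 2)/(3*k + 5); s_k = R·t_k = 2*k*(-k**2 - k + 2).
Verify: 2*k*(-3*k - 5) matches t_k.
Sum = s_(8) − s_(1); s_(8) = -1120, s_(1) = 0 ⇒ -1120.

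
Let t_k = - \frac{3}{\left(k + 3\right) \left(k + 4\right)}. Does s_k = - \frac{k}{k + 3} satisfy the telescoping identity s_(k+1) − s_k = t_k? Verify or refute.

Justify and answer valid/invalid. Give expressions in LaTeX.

s_(k+1) = (-k - 1)/(k + 4)
s_(k+1) − s_k = -3/(k**2 + 7*k + 12)
(s_(k+1) − s_k) − t_k = 0

valid (s_(k+1) − s_k reduces to t_k)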